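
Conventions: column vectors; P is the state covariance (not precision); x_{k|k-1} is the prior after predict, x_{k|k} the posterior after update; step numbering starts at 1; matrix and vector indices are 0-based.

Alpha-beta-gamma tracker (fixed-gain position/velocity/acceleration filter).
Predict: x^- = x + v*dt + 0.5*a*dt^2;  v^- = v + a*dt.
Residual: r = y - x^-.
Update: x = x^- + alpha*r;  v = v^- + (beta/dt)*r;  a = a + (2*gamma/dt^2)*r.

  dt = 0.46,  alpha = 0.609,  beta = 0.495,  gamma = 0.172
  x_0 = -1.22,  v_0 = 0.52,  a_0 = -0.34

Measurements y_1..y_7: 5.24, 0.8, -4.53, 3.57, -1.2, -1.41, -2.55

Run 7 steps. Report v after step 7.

step 1: x_pred=-1.0168  r=6.2568  x^+=2.7936  v^+=7.0964  a^+=9.8317
step 2: x_pred=7.0982  r=-6.2982  x^+=3.2626  v^+=4.8416  a^+=-0.4073
step 3: x_pred=5.4466  r=-9.9766  x^+=-0.6291  v^+=-6.0814  a^+=-16.6264
step 4: x_pred=-5.1857  r=8.7557  x^+=0.1465  v^+=-4.3077  a^+=-2.3922
step 5: x_pred=-2.0881  r=0.8881  x^+=-1.5473  v^+=-4.4525  a^+=-0.9484
step 6: x_pred=-3.6957  r=2.2857  x^+=-2.3037  v^+=-2.4291  a^+=2.7675
step 7: x_pred=-3.1283  r=0.5783  x^+=-2.7761  v^+=-0.5337  a^+=3.7077

v_post = -0.5337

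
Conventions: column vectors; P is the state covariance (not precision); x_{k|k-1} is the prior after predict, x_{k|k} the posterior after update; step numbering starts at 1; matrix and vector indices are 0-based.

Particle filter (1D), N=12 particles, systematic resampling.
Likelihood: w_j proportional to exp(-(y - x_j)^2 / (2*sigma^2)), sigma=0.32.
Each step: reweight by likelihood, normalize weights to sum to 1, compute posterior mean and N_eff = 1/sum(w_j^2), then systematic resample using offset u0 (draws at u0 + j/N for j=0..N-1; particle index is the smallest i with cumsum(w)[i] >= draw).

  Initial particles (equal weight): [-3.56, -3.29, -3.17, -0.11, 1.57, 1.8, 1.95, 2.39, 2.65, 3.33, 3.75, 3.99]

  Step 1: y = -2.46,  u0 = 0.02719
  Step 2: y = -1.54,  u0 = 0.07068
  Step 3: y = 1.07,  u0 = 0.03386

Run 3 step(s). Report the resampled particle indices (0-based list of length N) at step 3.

step 1: w=[0.0222, 0.2822, 0.6957, 0.0000, 0.0000, 0.0000, 0.0000, 0.0000, 0.0000, 0.0000, 0.0000, 0.0000]  mean=-3.2125  Neff=1.7728  idx=[1, 1, 1, 1, 2, 2, 2, 2, 2, 2, 2, 2]
step 2: w=[0.0161, 0.0161, 0.0161, 0.0161, 0.1169, 0.1169, 0.1169, 0.1169, 0.1169, 0.1169, 0.1169, 0.1169]  mean=-3.1777  Neff=9.0559  idx=[4, 4, 5, 6, 6, 7, 8, 9, 9, 10, 11, 11]
step 3: w=[0.0833, 0.0833, 0.0833, 0.0833, 0.0833, 0.0833, 0.0833, 0.0833, 0.0833, 0.0833, 0.0833, 0.0833]  mean=-3.1700  Neff=12.0000  idx=[0, 1, 2, 3, 4, 5, 6, 7, 8, 9, 10, 11]

resampled_idx = [0, 1, 2, 3, 4, 5, 6, 7, 8, 9, 10, 11]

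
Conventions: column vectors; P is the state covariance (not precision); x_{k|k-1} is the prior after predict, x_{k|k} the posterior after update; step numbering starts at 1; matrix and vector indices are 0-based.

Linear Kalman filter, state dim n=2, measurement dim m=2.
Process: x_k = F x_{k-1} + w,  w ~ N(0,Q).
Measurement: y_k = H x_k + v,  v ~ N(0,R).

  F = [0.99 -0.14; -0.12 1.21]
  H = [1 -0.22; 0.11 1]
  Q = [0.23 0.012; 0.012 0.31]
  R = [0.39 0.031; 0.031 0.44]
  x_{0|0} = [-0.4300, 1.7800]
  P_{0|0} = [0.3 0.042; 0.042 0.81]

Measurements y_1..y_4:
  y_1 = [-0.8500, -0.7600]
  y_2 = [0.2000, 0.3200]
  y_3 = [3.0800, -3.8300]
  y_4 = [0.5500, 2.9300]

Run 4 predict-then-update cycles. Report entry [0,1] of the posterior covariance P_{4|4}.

step 1: x^-=[-0.6749, 2.2054]  P^-=[0.5283 -0.1098; -0.1098 1.4880]  S=[1.0386 -0.3454; -0.3454 1.9103]  K=[0.5563 0.0735; -0.1745 0.7411]  nu=[0.3101, -2.8912]  x^+=[-0.7150, 0.0087]  P^+=[0.2247 0.0249; 0.0249 0.3179]
step 2: x^-=[-0.7090, 0.0963]  P^-=[0.4496 -0.0383; -0.0383 0.7715]  S=[0.8938 -0.1267; -0.1267 1.2085]  K=[0.5215 0.0639; -0.1450 0.6197]  nu=[0.9302, 0.3017]  x^+=[-0.2047, 0.1484]  P^+=[0.2100 0.0212; 0.0212 0.2658]
step 3: x^-=[-0.2234, 0.2041]  P^-=[0.4352 -0.0323; -0.0323 0.6961]  S=[0.8731 -0.1058; -0.1058 1.1343]  K=[0.5141 0.0617; -0.1400 0.5975]  nu=[3.3483, -4.0096]  x^+=[1.2505, -2.6604]  P^+=[0.2069 0.0203; 0.0203 0.2563]
step 4: x^-=[1.6104, -3.3691]  P^-=[0.4321 -0.0313; -0.0313 0.6824]  S=[0.8689 -0.1021; -0.1021 1.1207]  K=[0.5124 0.0612; -0.1391 0.5931]  nu=[-1.8017, 6.1220]  x^+=[1.0617, 0.5126]  P^+=[0.2062 0.0201; 0.0201 0.2545]

P_post[0,1] = 0.0201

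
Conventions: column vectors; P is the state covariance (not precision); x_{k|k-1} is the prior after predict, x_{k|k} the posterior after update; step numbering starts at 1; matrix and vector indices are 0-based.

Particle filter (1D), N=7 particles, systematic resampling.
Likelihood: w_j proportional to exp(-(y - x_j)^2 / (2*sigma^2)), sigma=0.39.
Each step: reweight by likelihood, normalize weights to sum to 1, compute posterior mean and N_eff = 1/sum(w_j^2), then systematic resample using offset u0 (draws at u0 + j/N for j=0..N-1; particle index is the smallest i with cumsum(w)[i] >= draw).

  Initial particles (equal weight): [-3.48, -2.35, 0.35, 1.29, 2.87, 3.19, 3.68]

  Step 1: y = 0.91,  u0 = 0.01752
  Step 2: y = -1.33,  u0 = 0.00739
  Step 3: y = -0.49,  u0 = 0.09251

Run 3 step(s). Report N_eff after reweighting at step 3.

N_eff = 7.0000

step 1: w=[0.0000, 0.0000, 0.3644, 0.6356, 0.0000, 0.0000, 0.0000]  mean=0.9474  Neff=1.8630  idx=[2, 2, 2, 3, 3, 3, 3]
step 2: w=[0.3333, 0.3333, 0.3333, 0.0000, 0.0000, 0.0000, 0.0000]  mean=0.3500  Neff=3.0000  idx=[0, 0, 0, 1, 1, 2, 2]
step 3: w=[0.1429, 0.1429, 0.1429, 0.1429, 0.1429, 0.1429, 0.1429]  mean=0.3500  Neff=7.0000  idx=[0, 1, 2, 3, 4, 5, 6]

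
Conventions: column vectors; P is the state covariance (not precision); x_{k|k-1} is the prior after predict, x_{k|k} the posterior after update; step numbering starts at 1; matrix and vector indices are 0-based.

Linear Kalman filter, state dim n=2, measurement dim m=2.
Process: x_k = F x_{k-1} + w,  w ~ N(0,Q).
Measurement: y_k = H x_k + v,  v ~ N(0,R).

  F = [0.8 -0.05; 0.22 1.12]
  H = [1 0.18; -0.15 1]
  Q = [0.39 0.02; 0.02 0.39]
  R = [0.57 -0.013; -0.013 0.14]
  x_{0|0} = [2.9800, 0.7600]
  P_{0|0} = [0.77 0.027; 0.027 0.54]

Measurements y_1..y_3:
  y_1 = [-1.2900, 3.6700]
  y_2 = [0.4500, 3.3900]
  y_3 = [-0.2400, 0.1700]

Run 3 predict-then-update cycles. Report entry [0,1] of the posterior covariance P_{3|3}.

P_post[0,1] = 0.0271

step 1: x^-=[2.3460, 1.5068]  P^-=[0.8820 0.1492; 0.1492 1.1179]  S=[1.5419 0.2011; 0.2011 1.2330]  K=[0.6004 -0.0842; 0.1138 0.8700]  nu=[-3.9072, 2.5151]  x^+=[-0.2118, 3.2502]  P^+=[0.3377 0.0311; 0.0311 0.1250]
step 2: x^-=[-0.3319, 3.5936]  P^-=[0.6040 0.0999; 0.0999 0.5784]  S=[1.2287 0.0978; 0.0978 0.7020]  K=[0.5108 -0.0578; 0.1034 0.7882]  nu=[0.1351, -0.2534]  x^+=[-0.2483, 3.4078]  P^+=[0.2868 0.0283; 0.0283 0.1132]
step 3: x^-=[-0.3690, 3.7622]  P^-=[0.5716 0.0892; 0.0892 0.5599]  S=[1.1918 0.0888; 0.0888 0.6860]  K=[0.4975 -0.0594; 0.1010 0.7836]  nu=[-0.5482, -3.6475]  x^+=[-0.4251, 0.8486]  P^+=[0.2795 0.0271; 0.0271 0.1125]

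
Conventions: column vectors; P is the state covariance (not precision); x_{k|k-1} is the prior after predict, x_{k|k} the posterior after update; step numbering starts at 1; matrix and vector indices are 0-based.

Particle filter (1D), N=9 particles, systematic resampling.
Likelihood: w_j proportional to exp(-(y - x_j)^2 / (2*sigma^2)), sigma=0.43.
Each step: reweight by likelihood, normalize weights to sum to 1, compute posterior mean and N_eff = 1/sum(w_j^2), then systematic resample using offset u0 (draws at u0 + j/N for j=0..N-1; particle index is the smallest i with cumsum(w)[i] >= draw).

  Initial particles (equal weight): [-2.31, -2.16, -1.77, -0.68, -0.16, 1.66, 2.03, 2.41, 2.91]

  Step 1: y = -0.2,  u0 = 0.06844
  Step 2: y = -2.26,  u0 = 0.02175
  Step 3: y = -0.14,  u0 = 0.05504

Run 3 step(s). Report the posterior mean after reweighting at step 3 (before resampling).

post_mean = -0.6800

step 1: w=[0.0000, 0.0000, 0.0008, 0.3498, 0.6493, 0.0001, 0.0000, 0.0000, 0.0000]  mean=-0.3432  Neff=1.8384  idx=[3, 3, 3, 4, 4, 4, 4, 4, 4]
step 2: w=[0.3296, 0.3296, 0.3296, 0.0019, 0.0019, 0.0019, 0.0019, 0.0019, 0.0019]  mean=-0.6742  Neff=3.0681  idx=[0, 0, 0, 1, 1, 1, 2, 2, 2]
step 3: w=[0.1111, 0.1111, 0.1111, 0.1111, 0.1111, 0.1111, 0.1111, 0.1111, 0.1111]  mean=-0.6800  Neff=9.0000  idx=[0, 1, 2, 3, 4, 5, 6, 7, 8]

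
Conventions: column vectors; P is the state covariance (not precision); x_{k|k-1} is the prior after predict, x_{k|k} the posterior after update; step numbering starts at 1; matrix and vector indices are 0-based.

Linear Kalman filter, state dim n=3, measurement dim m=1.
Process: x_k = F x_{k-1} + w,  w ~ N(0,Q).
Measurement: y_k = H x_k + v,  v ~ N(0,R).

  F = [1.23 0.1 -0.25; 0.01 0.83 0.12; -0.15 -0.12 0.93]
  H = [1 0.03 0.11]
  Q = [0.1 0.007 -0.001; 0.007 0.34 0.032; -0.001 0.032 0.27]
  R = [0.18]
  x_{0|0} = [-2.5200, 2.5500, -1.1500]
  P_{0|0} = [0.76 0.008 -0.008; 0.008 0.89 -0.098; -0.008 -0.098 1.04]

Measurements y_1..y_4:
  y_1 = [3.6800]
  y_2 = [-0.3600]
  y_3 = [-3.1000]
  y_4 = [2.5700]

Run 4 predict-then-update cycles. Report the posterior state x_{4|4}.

step 1: x^-=[-2.5571, 1.9533, -0.9975]  P^-=[1.3355 0.0852 -0.4165; 0.0852 0.9488 -0.0169; -0.4165 -0.0169 1.2238]  S=[1.4445]  K=[0.8946; 0.0774; -0.1955]  nu=[6.2882]  x^+=[3.0682, 2.4400, -2.2268]  P^+=[0.1795 -0.0148 -0.1639; -0.0148 0.9401 0.0050; -0.1639 0.0050 1.1686]
step 2: x^-=[4.5746, 1.7886, -2.8240]  P^-=[0.5509 0.0123 -0.5077; 0.0123 1.0048 0.0756; -0.5077 0.0756 1.3424]  S=[0.6376]  K=[0.7770; 0.0796; -0.5611]  nu=[-4.6776]  x^+=[0.9400, 1.4164, -0.1993]  P^+=[0.1659 -0.0271 -0.2297; -0.0271 1.0008 0.1040; -0.2297 0.1040 1.1416]
step 3: x^-=[1.3476, 1.1611, -0.4963]  P^-=[0.5618 -0.0235 -0.5632; -0.0235 1.0656 0.1437; -0.5632 0.1437 1.3154]  S=[0.6343]  K=[0.7869; 0.0382; -0.6530]  nu=[-4.4279]  x^+=[-2.1367, 0.9919, 2.3952]  P^+=[0.1690 -0.0426 -0.2373; -0.0426 1.0647 0.1595; -0.2373 0.1595 1.0450]
step 4: x^-=[-3.1278, 1.0894, 2.4290]  P^-=[0.5591 -0.0431 -0.5417; -0.0431 1.1190 0.1706; -0.5417 0.1706 1.2220]  S=[0.6343]  K=[0.7855; 0.0146; -0.6340]  nu=[5.3979]  x^+=[1.1124, 1.1683, -0.9932]  P^+=[0.1677 -0.0503 -0.2258; -0.0503 1.1189 0.1765; -0.2258 0.1765 0.9670]

x_post = [1.1124, 1.1683, -0.9932]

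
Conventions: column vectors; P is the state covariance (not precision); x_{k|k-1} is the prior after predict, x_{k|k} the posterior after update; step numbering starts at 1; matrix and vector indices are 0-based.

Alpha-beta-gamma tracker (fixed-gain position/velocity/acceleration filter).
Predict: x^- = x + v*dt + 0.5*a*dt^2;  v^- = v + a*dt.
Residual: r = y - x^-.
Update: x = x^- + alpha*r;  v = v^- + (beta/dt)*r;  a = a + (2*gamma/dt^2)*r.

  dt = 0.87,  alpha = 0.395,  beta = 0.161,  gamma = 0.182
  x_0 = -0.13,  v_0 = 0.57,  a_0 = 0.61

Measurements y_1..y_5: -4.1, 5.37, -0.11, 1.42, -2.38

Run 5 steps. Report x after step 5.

x_post = 1.2944

step 1: x_pred=0.5968  r=-4.6968  x^+=-1.2585  v^+=0.2315  a^+=-1.6487
step 2: x_pred=-1.6810  r=7.0510  x^+=1.1042  v^+=0.1020  a^+=1.7422
step 3: x_pred=1.8522  r=-1.9622  x^+=1.0771  v^+=1.2546  a^+=0.7985
step 4: x_pred=2.4708  r=-1.0508  x^+=2.0557  v^+=1.7548  a^+=0.2932
step 5: x_pred=3.6934  r=-6.0734  x^+=1.2944  v^+=0.8860  a^+=-2.6276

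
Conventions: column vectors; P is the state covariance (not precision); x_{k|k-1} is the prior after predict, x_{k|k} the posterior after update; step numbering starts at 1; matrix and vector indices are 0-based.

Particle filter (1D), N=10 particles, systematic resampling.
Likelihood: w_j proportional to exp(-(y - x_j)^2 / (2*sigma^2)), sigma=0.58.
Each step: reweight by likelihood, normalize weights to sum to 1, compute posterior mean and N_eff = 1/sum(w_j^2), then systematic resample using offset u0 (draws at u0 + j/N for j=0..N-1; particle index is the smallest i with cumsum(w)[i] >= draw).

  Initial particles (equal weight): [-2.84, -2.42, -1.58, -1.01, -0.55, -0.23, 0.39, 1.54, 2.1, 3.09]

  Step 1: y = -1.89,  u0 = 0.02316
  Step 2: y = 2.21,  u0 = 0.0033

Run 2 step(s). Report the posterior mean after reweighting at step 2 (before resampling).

step 1: w=[0.1194, 0.3008, 0.3959, 0.1445, 0.0317, 0.0076, 0.0002, 0.0000, 0.0000, 0.0000]  mean=-1.8575  Neff=3.5288  idx=[0, 1, 1, 1, 2, 2, 2, 2, 3, 3]
step 2: w=[0.0000, 0.0000, 0.0000, 0.0000, 0.0013, 0.0013, 0.0013, 0.0013, 0.4974, 0.4974]  mean=-1.0130  Neff=2.0211  idx=[6, 8, 8, 8, 8, 9, 9, 9, 9, 9]

post_mean = -1.0130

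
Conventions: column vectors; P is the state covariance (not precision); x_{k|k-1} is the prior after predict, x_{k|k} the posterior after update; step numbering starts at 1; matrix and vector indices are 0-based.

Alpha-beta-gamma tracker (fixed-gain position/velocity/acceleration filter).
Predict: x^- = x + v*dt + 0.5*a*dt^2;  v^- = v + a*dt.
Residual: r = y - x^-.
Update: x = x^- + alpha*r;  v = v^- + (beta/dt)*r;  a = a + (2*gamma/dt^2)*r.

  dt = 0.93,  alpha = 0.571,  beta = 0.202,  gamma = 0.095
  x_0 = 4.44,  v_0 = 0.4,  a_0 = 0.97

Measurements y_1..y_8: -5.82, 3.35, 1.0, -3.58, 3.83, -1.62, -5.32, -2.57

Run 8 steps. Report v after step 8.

step 1: x_pred=5.2315  r=-11.0515  x^+=-1.0789  v^+=-1.0983  a^+=-1.4578
step 2: x_pred=-2.7308  r=6.0808  x^+=0.7413  v^+=-1.1333  a^+=-0.1220
step 3: x_pred=-0.3653  r=1.3653  x^+=0.4143  v^+=-0.9501  a^+=0.1780
step 4: x_pred=-0.3924  r=-3.1876  x^+=-2.2125  v^+=-1.4770  a^+=-0.5223
step 5: x_pred=-3.8120  r=7.6420  x^+=0.5516  v^+=-0.3028  a^+=1.1565
step 6: x_pred=0.7701  r=-2.3901  x^+=-0.5946  v^+=0.2536  a^+=0.6315
step 7: x_pred=-0.0857  r=-5.2343  x^+=-3.0745  v^+=-0.2961  a^+=-0.5184
step 8: x_pred=-3.5740  r=1.0040  x^+=-3.0007  v^+=-0.5601  a^+=-0.2978

v_post = -0.5601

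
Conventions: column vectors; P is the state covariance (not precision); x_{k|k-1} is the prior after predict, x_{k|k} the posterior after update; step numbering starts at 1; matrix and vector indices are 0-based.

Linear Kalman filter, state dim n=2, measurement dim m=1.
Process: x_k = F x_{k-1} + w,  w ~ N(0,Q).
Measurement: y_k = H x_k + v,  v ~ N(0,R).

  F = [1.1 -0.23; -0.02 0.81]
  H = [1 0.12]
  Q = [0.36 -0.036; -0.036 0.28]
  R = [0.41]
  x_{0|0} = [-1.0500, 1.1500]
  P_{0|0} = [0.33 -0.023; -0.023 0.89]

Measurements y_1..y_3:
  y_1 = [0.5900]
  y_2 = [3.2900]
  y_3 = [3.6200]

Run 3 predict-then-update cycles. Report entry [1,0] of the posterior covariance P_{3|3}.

P_post[1,0] = -0.1776

step 1: x^-=[-1.4195, 0.9525]  P^-=[0.8180 -0.2297; -0.2297 0.8648]  S=[1.1854]  K=[0.6669; -0.1062]  nu=[1.8952]  x^+=[-0.1557, 0.7512]  P^+=[0.2909 -0.1457; -0.1457 0.8514]
step 2: x^-=[-0.3440, 0.6116]  P^-=[0.8308 -0.3315; -0.3315 0.8435]  S=[1.1733]  K=[0.6741; -0.1963]  nu=[3.5606]  x^+=[2.0563, -0.0873]  P^+=[0.2975 -0.1763; -0.1763 0.7983]
step 3: x^-=[2.2820, -0.1118]  P^-=[0.8514 -0.3491; -0.3491 0.8096]  S=[1.1893]  K=[0.6807; -0.2119]  nu=[1.3514]  x^+=[3.2019, -0.3982]  P^+=[0.3004 -0.1776; -0.1776 0.7562]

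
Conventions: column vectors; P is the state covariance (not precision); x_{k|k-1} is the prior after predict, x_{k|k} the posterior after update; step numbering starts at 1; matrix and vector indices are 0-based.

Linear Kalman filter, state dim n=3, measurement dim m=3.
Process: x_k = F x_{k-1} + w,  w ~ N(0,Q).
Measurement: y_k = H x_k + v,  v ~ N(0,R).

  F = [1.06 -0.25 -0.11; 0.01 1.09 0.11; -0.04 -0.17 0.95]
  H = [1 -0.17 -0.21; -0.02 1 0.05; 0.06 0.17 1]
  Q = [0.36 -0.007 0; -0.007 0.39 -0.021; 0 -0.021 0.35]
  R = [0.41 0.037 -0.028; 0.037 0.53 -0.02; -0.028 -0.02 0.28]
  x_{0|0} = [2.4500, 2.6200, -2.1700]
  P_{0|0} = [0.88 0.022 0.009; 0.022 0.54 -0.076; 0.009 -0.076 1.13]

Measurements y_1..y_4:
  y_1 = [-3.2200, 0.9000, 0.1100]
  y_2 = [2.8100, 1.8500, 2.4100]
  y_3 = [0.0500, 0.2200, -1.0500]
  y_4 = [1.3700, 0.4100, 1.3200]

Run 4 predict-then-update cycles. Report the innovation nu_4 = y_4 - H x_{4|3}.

innov = [1.1251, -0.5185, 1.8189]

step 1: x^-=[2.1807, 2.6416, -2.6049]  P^-=[1.3783 -0.1209 -0.1105; -0.1209 1.0276 -0.0816; -0.1105 -0.0816 1.4110]  S=[1.9618 -0.2895 -0.3829; -0.2895 1.5586 0.1364; -0.3829 0.1364 1.6822]  K=[0.7567 0.0294 0.1411; -0.0484 0.6504 -0.0127; -0.0528 -0.0873 0.8217]  nu=[-5.4987, -1.5677, 2.1350]  x^+=[-1.7250, 1.8612, -0.4235]  P^+=[0.3135 0.0475 -0.0091; 0.0475 0.3480 -0.0772; -0.0091 -0.0772 0.2470]
step 2: x^-=[-2.2473, 1.9648, -0.6497]  P^-=[0.7097 -0.0364 -0.0248; -0.0364 0.7889 -0.1405; -0.0248 -0.1405 0.6097]  S=[1.1822 -0.1249 -0.1376; -0.1249 1.3082 0.0004; -0.1376 0.0004 0.8636]  K=[0.6253 0.0200 0.1131; -0.0590 0.5926 -0.0196; -0.0403 -0.0878 0.6703]  nu=[5.2549, -0.1273, 2.8605]  x^+=[1.3595, 1.5235, 1.0671]  P^+=[0.2586 0.0371 -0.0081; 0.0371 0.3166 -0.0717; -0.0081 -0.0717 0.2032]
step 3: x^-=[0.9429, 1.7916, 0.7003]  P^-=[0.6510 -0.0406 -0.0175; -0.0406 0.7523 -0.1332; -0.0175 -0.1332 0.5673]  S=[1.1195 -0.1225 -0.1262; -0.1225 1.2723 -0.0009; -0.1262 -0.0009 0.8231]  K=[0.6052 0.0155 0.1106; -0.0641 0.5805 -0.0186; -0.0374 -0.0853 0.6546]  nu=[-0.4412, -1.5878, -2.1115]  x^+=[0.4178, 0.9376, -0.5299]  P^+=[0.2499 0.0337 -0.0070; 0.0337 0.3098 -0.0697; -0.0070 -0.0697 0.1983]
step 4: x^-=[0.2667, 0.9679, -0.6795]  P^-=[0.6424 -0.0428 -0.0157; -0.0428 0.7445 -0.1302; -0.0157 -0.1302 0.5618]  S=[1.1106 -0.1237 -0.1245; -0.1237 1.2649 0.0004; -0.1245 0.0004 0.8186]  K=[0.6020 0.0142 0.1106; -0.0656 0.5777 -0.0179; -0.0367 -0.0843 0.6526]  nu=[1.1251, -0.5185, 1.8189]  x^+=[1.1377, 0.5620, 0.5100]  P^+=[0.2484 0.0329 -0.0067; 0.0329 0.3082 -0.0691; -0.0067 -0.0691 0.1976]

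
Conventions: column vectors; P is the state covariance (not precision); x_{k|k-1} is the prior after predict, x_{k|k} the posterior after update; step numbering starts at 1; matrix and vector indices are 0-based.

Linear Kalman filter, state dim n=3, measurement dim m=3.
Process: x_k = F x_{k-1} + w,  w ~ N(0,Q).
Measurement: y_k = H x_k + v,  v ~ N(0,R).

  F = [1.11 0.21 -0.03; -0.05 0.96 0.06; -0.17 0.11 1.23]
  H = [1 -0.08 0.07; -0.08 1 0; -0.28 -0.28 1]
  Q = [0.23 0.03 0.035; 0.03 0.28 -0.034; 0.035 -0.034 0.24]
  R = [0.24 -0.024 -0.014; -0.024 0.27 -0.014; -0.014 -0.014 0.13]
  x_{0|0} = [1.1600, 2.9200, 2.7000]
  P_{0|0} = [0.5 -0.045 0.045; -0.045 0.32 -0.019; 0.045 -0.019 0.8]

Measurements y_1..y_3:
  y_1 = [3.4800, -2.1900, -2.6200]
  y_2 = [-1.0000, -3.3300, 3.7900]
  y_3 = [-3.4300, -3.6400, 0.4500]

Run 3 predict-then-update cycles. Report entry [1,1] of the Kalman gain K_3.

K[1,1] = 0.6097

step 1: x^-=[1.8198, 2.9072, 3.4450]  P^-=[0.8371 0.0212 -0.0285; 0.0212 0.5809 0.0449; -0.0285 0.0449 1.4464]  S=[1.0801 -0.1128 -0.1721; -0.1128 0.8529 -0.1162; -0.1721 -0.1162 1.6817]  K=[0.7628 0.0364 -0.0793; 0.0474 0.6825 -0.0216; 0.2282 0.2074 0.8950]  nu=[1.6516, -4.9516, -4.7414]  x^+=[3.2754, -0.2916, -1.4488]  P^+=[0.1817 0.0072 0.0314; 0.0072 0.1840 0.0405; 0.0314 0.0405 0.1304]
step 2: x^-=[3.6180, -0.5306, -2.3710]  P^-=[0.4628 0.0658 0.0541; 0.0658 0.4543 0.0412; 0.0541 0.0412 0.4423]  S=[0.7045 -0.0285 -0.0705; -0.0285 0.7167 -0.1109; -0.0705 -0.1109 0.6011]  K=[0.6501 0.0553 -0.0698; 0.0660 0.6212 -0.0513; 0.1979 0.1749 0.7468]  nu=[-4.4945, -2.5099, 7.0254]  x^+=[0.0667, -2.7470, 1.5475]  P^+=[0.1547 0.0127 0.0279; 0.0127 0.1679 0.0343; 0.0279 0.0343 0.1093]
step 3: x^-=[-0.5492, -2.5476, 1.5899]  P^-=[0.4318 0.0698 0.0537; 0.0698 0.4380 0.0296; 0.0537 0.0296 0.4090]  S=[0.6726 -0.0216 -0.0647; -0.0216 0.6996 -0.1196; -0.0647 -0.1196 0.5714]  K=[0.6346 0.0584 -0.0676; 0.0684 0.6097 -0.0616; 0.1947 0.1674 0.7319]  nu=[-3.1959, -1.1363, -2.0071]  x^+=[-2.5079, -3.3353, -0.6915]  P^+=[0.1510 0.0136 0.0276; 0.0136 0.1649 0.0325; 0.0276 0.0325 0.1069]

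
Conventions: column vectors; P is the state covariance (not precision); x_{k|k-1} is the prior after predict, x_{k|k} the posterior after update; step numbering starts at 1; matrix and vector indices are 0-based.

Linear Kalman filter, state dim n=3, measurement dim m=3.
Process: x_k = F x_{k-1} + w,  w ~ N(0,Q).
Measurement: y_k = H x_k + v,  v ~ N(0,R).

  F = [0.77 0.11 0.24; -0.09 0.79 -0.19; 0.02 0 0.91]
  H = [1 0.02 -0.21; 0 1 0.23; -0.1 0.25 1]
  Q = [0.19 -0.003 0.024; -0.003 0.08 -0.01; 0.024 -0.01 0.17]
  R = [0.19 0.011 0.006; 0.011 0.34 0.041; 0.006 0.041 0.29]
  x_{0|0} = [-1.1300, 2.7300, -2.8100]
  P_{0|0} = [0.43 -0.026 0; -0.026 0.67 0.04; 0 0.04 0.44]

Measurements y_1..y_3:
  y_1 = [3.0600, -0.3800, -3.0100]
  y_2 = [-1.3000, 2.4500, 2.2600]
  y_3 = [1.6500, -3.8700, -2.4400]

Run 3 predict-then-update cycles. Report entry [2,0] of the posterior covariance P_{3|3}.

P_post[2,0] = 0.0482

step 1: x^-=[-1.2442, 2.7923, -2.5797]  P^-=[0.4761 -0.0035 0.1307; -0.0035 0.5092 -0.0585; 0.1307 -0.0585 0.5345]  S=[0.6354 0.0340 -0.0169; 0.0340 0.8506 0.2267; -0.0169 0.2267 0.8059]  K=[0.7110 -0.0306 0.1255; -0.0047 0.6056 -0.0847; 0.0501 -0.1018 0.6586]  nu=[3.7066, -2.5790, -1.2528]  x^+=[1.3130, 1.3191, -2.9567]  P^+=[0.1476 -0.0105 0.0568; -0.0105 0.2149 -0.0545; 0.0568 -0.0545 0.2064]
step 2: x^-=[0.4465, 1.4857, -2.6644]  P^-=[0.3084 -0.0290 0.1059; -0.0290 0.2426 -0.0902; 0.1059 -0.0902 0.3431]  S=[0.4687 0.0132 0.0082; 0.0132 0.5592 0.0856; 0.0082 0.0856 0.5865]  K=[0.6084 -0.0399 0.1130; -0.0208 0.4133 -0.1055; 0.0619 -0.1048 0.5429]  nu=[-2.3357, 1.5771, 4.5976]  x^+=[-0.5179, 1.7012, -0.4782]  P^+=[0.1268 -0.0140 0.0509; -0.0140 0.1480 -0.0522; 0.0509 -0.0522 0.1716]
step 3: x^-=[-0.3264, 1.4814, -0.4455]  P^-=[0.2906 -0.0325 0.0941; -0.0325 0.1990 -0.0820; 0.0941 -0.0820 0.3140]  S=[0.4544 0.0058 0.0027; 0.0058 0.5179 0.0773; 0.0027 0.0773 0.5612]  K=[0.5945 -0.0432 0.1046; -0.0289 0.3633 -0.1016; 0.0566 -0.0971 0.5194]  nu=[1.8533, -5.2490, -2.3975]  x^+=[0.7514, -0.2353, -1.0765]  P^+=[0.1235 -0.0150 0.0482; -0.0150 0.1303 -0.0488; 0.0482 -0.0488 0.1640]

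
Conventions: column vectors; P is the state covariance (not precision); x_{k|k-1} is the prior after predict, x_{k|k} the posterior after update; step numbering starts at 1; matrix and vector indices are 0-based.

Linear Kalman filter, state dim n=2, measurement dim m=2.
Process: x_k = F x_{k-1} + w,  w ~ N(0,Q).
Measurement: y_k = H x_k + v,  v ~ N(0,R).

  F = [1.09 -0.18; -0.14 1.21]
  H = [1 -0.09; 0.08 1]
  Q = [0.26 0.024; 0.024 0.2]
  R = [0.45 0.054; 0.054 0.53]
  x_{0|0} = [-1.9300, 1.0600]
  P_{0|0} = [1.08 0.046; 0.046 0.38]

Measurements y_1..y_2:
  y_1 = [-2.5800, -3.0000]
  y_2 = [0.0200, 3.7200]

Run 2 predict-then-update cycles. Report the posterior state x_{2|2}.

x_post = [-1.0502, 1.4977]

step 1: x^-=[-2.2945, 1.5528]  P^-=[1.5374 -0.1617; -0.1617 0.7619]  S=[2.0227 -0.0522; -0.0522 1.2759]  K=[0.7673 0.0010; -0.0988 0.5830]  nu=[-0.1457, -4.3692]  x^+=[-2.4107, -0.9800]  P^+=[0.3466 0.0142; 0.0142 0.3025]
step 2: x^-=[-2.4512, -0.8484]  P^-=[0.6760 -0.0757; -0.0757 0.6449]  S=[1.1449 -0.0251; -0.0251 1.1671]  K=[0.5963 -0.0057; -0.1048 0.5451]  nu=[2.3949, 4.7645]  x^+=[-1.0502, 1.4977]  P^+=[0.2687 0.0077; 0.0077 0.2826]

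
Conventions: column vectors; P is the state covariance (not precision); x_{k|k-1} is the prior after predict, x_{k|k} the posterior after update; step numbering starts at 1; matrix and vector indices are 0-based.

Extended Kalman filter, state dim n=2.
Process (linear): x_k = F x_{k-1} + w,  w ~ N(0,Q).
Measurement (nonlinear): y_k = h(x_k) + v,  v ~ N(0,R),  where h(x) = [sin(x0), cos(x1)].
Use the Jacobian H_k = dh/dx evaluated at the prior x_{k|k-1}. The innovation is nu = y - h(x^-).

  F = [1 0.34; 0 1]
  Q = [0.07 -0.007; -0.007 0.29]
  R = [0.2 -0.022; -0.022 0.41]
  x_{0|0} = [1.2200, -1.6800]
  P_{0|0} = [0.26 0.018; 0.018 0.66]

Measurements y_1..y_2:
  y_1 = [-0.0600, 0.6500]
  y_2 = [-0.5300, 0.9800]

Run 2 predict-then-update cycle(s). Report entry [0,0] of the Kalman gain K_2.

step 1: x^-=[0.6488, -1.6800]  P^-=[0.4185 0.2354; 0.2354 0.9500]  H_jac=[0.7968 0.0000; 0.0000 0.9940]  S=[0.4657 0.1645; 0.1645 1.3487]  K=[0.6843 0.0901; 0.1625 0.6804]  nu=[-0.6642, 0.7590]  x^+=[0.2626, -1.2716]  P^+=[0.1693 0.0220; 0.0220 0.2770]
step 2: x^-=[-0.1697, -1.2716]  P^-=[0.2863 0.1092; 0.1092 0.5670]  H_jac=[0.9856 0.0000; 0.0000 0.9556]  S=[0.4781 0.0808; 0.0808 0.9277]  K=[0.5797 0.0620; 0.1282 0.5728]  nu=[-0.3611, 0.6852]  x^+=[-0.3366, -0.9254]  P^+=[0.1162 0.0132; 0.0132 0.2428]

K[0,0] = 0.5797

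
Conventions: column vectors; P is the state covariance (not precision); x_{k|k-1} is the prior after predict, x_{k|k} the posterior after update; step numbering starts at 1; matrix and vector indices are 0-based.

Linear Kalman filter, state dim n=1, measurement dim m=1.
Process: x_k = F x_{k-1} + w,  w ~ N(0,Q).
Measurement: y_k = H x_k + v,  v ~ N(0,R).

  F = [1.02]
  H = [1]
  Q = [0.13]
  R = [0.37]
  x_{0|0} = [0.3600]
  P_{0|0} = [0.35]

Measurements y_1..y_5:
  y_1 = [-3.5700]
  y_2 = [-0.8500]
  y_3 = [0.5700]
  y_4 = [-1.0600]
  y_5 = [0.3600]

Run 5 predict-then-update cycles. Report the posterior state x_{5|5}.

step 1: x^-=[0.3672]  P^-=[0.4941]  S=[0.8641]  K=[0.5718]  nu=[-3.9372]  x^+=[-1.8842]  P^+=[0.2116]
step 2: x^-=[-1.9219]  P^-=[0.3501]  S=[0.7201]  K=[0.4862]  nu=[1.0719]  x^+=[-1.4007]  P^+=[0.1799]
step 3: x^-=[-1.4288]  P^-=[0.3172]  S=[0.6872]  K=[0.4616]  nu=[1.9988]  x^+=[-0.5062]  P^+=[0.1708]
step 4: x^-=[-0.5163]  P^-=[0.3077]  S=[0.6777]  K=[0.4540]  nu=[-0.5437]  x^+=[-0.7632]  P^+=[0.1680]
step 5: x^-=[-0.7784]  P^-=[0.3048]  S=[0.6748]  K=[0.4517]  nu=[1.1384]  x^+=[-0.2642]  P^+=[0.1671]

x_post = [-0.2642]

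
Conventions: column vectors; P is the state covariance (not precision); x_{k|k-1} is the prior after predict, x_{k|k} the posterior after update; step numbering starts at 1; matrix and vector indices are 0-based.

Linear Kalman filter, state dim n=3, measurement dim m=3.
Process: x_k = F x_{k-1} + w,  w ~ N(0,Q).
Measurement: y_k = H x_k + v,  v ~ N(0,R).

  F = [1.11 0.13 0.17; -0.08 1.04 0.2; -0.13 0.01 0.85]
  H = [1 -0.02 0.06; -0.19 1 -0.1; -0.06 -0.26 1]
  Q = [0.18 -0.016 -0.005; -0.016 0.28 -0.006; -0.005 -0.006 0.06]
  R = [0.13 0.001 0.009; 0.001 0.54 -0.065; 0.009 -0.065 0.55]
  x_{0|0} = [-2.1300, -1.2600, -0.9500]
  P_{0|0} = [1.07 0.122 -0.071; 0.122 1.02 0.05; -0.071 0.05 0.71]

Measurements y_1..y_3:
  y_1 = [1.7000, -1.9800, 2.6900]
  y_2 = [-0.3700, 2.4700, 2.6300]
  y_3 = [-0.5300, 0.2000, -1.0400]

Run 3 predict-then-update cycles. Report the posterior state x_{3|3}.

step 1: x^-=[-2.6896, -1.3300, -0.5432]  P^-=[1.5467 0.1859 -0.1160; 0.1859 1.4213 0.1708; -0.1160 0.1708 0.6074]  S=[1.6577 -0.1148 -0.2098; -0.1148 1.9139 -0.2830; -0.2098 -0.2830 1.1899]  K=[0.9194 -0.0033 -0.0548; 0.1547 0.7280 0.0240; 0.0258 0.1472 0.5185]  nu=[4.3956, -1.2153, 2.7260]  x^+=[1.2065, -1.4695, 0.8046]  P^+=[0.1200 0.0247 -0.0080; 0.0247 0.4038 0.0738; -0.0080 0.0738 0.2945]
step 2: x^-=[1.2849, -1.4638, 0.5123]  P^-=[0.3506 0.0795 0.0215; 0.0795 0.7561 0.1123; 0.0215 0.1123 0.2778]  S=[0.4810 0.0020 0.0054; 0.0020 1.2597 -0.1750; 0.0054 -0.1750 0.8217]  K=[0.7285 0.0034 -0.0287; 0.1453 0.5811 0.0144; 0.0706 0.1087 0.3237]  nu=[-1.7150, 4.2292, 1.8142]  x^+=[-0.0020, 0.7707, 1.4381]  P^+=[0.0948 0.0227 0.0021; 0.0227 0.3230 0.0568; 0.0021 0.0568 0.1865]
step 3: x^-=[0.3424, 1.0893, 1.2304]  P^-=[0.3175 0.0635 0.0169; 0.0635 0.6572 0.0771; 0.0169 0.0771 0.1968]  S=[0.4478 -0.0070 0.0029; -0.0070 1.1717 -0.1766; 0.0029 -0.1766 0.7523]  K=[0.7087 0.0014 -0.0271; 0.1313 0.5444 -0.0024; 0.0604 0.0848 0.2533]  nu=[-0.9245, -0.7012, -1.9666]  x^+=[-0.2603, 0.5909, 0.6169]  P^+=[0.0922 0.0210 0.0023; 0.0210 0.3027 0.0444; 0.0023 0.0444 0.1461]

x_post = [-0.2603, 0.5909, 0.6169]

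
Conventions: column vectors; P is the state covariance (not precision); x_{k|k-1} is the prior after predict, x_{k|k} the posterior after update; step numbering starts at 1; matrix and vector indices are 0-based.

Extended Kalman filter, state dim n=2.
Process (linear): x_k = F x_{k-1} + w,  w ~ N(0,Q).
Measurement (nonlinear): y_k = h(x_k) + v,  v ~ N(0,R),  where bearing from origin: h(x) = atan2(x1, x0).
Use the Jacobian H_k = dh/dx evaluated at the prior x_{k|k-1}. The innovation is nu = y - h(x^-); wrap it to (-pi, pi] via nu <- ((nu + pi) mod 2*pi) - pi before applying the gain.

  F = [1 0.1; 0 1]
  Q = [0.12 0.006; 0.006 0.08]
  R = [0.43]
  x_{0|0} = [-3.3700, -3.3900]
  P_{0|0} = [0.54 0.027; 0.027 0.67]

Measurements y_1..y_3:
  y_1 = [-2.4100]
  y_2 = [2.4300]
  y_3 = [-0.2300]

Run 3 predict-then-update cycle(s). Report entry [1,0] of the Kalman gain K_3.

K[1,0] = -0.2231

step 1: x^-=[-3.7090, -3.3900]  P^-=[0.6721 0.1000; 0.1000 0.7500]  H_jac=[0.1343 -0.1469]  S=[0.4544]  K=[0.1663; -0.2129]  nu=[-0.0089]  x^+=[-3.7105, -3.3881]  P^+=[0.6595 0.1161; 0.1161 0.7294]
step 2: x^-=[-4.0493, -3.3881]  P^-=[0.8100 0.1950; 0.1950 0.8094]  H_jac=[0.1215 -0.1453]  S=[0.4522]  K=[0.1551; -0.2076]  nu=[-1.4083]  x^+=[-4.2677, -3.0957]  P^+=[0.7992 0.2096; 0.2096 0.7899]
step 3: x^-=[-4.5773, -3.0957]  P^-=[0.9690 0.2946; 0.2946 0.8699]  H_jac=[0.1014 -0.1499]  S=[0.4506]  K=[0.1200; -0.2231]  nu=[2.3169]  x^+=[-4.2992, -3.6127]  P^+=[0.9625 0.3066; 0.3066 0.8475]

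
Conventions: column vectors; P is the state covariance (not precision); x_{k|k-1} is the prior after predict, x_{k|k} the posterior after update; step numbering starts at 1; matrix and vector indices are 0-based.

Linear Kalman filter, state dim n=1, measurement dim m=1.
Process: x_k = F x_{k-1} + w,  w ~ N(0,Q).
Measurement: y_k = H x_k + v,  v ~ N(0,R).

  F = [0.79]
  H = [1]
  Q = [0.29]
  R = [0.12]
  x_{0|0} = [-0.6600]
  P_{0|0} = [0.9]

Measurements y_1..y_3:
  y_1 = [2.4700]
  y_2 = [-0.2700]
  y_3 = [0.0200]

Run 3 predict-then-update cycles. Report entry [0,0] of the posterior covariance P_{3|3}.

step 1: x^-=[-0.5214]  P^-=[0.8517]  S=[0.9717]  K=[0.8765]  nu=[2.9914]  x^+=[2.1006]  P^+=[0.1052]
step 2: x^-=[1.6595]  P^-=[0.3556]  S=[0.4756]  K=[0.7477]  nu=[-1.9295]  x^+=[0.2168]  P^+=[0.0897]
step 3: x^-=[0.1713]  P^-=[0.3460]  S=[0.4660]  K=[0.7425]  nu=[-0.1513]  x^+=[0.0590]  P^+=[0.0891]

P_post[0,0] = 0.0891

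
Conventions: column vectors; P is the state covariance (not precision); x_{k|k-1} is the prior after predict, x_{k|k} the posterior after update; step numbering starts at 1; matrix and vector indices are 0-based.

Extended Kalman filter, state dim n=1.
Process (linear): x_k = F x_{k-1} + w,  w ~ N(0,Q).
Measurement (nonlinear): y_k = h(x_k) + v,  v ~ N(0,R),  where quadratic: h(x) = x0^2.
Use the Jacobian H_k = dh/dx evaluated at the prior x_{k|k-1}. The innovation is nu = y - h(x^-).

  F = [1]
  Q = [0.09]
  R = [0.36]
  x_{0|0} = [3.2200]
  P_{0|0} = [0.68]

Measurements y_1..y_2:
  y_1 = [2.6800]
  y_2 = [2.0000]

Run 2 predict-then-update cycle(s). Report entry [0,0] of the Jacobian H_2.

step 1: x^-=[3.2200]  P^-=[0.7700]  H_jac=[6.4400]  S=[32.2947]  K=[0.1535]  nu=[-7.6884]  x^+=[2.0395]  P^+=[0.0086]
step 2: x^-=[2.0395]  P^-=[0.0986]  H_jac=[4.0789]  S=[2.0002]  K=[0.2010]  nu=[-2.1594]  x^+=[1.6053]  P^+=[0.0177]

H_jac[0,0] = 4.0789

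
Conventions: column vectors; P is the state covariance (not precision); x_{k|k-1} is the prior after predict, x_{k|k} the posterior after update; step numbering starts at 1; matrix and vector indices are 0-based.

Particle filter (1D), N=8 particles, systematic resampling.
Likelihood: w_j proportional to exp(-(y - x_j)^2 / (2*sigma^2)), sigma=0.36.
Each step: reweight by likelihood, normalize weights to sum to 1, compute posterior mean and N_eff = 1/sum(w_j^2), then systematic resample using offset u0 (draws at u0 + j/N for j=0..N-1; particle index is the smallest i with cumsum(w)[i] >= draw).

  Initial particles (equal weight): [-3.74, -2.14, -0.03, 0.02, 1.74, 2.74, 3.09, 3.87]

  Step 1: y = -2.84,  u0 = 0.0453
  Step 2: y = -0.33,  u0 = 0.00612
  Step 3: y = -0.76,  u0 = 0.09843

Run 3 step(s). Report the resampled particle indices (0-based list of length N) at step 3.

step 1: w=[0.2254, 0.7746, 0.0000, 0.0000, 0.0000, 0.0000, 0.0000, 0.0000]  mean=-2.5006  Neff=1.5365  idx=[0, 0, 1, 1, 1, 1, 1, 1]
step 2: w=[0.0000, 0.0000, 0.1667, 0.1667, 0.1667, 0.1667, 0.1667, 0.1667]  mean=-2.1400  Neff=6.0000  idx=[2, 2, 3, 4, 5, 5, 6, 7]
step 3: w=[0.1250, 0.1250, 0.1250, 0.1250, 0.1250, 0.1250, 0.1250, 0.1250]  mean=-2.1400  Neff=8.0000  idx=[0, 1, 2, 3, 4, 5, 6, 7]

resampled_idx = [0, 1, 2, 3, 4, 5, 6, 7]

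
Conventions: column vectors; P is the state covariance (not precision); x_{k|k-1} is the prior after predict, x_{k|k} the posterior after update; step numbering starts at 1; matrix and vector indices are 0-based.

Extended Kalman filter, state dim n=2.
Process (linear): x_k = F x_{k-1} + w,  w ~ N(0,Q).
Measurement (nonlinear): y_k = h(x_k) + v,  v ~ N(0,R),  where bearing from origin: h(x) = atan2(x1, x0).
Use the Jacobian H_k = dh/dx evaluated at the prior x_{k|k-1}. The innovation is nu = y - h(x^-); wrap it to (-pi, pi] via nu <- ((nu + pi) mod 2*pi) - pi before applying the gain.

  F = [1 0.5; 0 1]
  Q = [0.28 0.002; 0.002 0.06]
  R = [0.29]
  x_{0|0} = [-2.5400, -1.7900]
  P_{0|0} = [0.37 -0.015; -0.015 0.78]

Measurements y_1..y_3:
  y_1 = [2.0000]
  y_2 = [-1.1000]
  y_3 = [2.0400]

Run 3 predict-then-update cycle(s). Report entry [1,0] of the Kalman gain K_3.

K[1,0] = -0.2399

step 1: x^-=[-3.4350, -1.7900]  P^-=[0.8300 0.3770; 0.3770 0.8400]  H_jac=[0.1193 -0.2289]  S=[0.3252]  K=[0.0391; -0.4530]  nu=[-1.6220]  x^+=[-3.4984, -1.0552]  P^+=[0.8295 0.3828; 0.3828 0.7733]
step 2: x^-=[-4.0260, -1.0552]  P^-=[1.6856 0.7714; 0.7714 0.8333]  H_jac=[0.0609 -0.2324]  S=[0.3194]  K=[-0.2398; -0.4592]  nu=[1.7853]  x^+=[-4.4541, -1.8750]  P^+=[1.6672 0.7362; 0.7362 0.7659]
step 3: x^-=[-5.3916, -1.8750]  P^-=[2.8749 1.1212; 1.1212 0.8259]  H_jac=[0.0575 -0.1655]  S=[0.3008]  K=[-0.0668; -0.2399]  nu=[-1.4363]  x^+=[-5.2957, -1.5305]  P^+=[2.8736 1.1163; 1.1163 0.8086]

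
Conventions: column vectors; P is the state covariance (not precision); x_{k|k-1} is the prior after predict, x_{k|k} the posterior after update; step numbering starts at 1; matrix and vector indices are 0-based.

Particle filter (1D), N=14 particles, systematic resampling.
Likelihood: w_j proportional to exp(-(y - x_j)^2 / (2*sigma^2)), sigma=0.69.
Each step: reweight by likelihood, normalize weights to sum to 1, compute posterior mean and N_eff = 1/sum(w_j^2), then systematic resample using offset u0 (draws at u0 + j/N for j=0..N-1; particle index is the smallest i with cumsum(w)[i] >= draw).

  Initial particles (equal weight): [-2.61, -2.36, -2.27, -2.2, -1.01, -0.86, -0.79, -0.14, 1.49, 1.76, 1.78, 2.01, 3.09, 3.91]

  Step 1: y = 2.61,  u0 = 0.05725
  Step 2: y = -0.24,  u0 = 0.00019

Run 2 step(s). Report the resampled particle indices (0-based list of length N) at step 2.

resampled_idx = [0, 0, 0, 0, 0, 1, 1, 2, 3, 3, 4, 5, 5, 7]

step 1: w=[0.0000, 0.0000, 0.0000, 0.0000, 0.0000, 0.0000, 0.0000, 0.0001, 0.0936, 0.1636, 0.1695, 0.2395, 0.2744, 0.0592]  mean=2.2900  Neff=4.9895  idx=[8, 9, 9, 10, 10, 10, 11, 11, 11, 12, 12, 12, 12, 13]
step 2: w=[0.3340, 0.1160, 0.1160, 0.1066, 0.1066, 0.1066, 0.0380, 0.0380, 0.0380, 0.0001, 0.0001, 0.0001, 0.0001, 0.0000]  mean=1.7051  Neff=5.6539  idx=[0, 0, 0, 0, 0, 1, 1, 2, 3, 3, 4, 5, 5, 7]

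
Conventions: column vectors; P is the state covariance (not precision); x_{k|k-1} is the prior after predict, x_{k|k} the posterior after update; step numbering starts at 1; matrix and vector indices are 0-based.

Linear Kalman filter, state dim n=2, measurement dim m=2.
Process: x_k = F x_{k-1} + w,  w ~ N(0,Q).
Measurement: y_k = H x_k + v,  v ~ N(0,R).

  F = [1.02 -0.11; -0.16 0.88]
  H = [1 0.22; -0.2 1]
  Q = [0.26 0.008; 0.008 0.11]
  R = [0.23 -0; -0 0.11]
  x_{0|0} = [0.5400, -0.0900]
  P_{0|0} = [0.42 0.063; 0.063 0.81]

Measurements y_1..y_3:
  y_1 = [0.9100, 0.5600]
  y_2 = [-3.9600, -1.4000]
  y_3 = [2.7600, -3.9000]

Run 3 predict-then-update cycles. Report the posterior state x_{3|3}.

x_post = [1.7945, -2.3276]

step 1: x^-=[0.5607, -0.1656]  P^-=[0.6926 -0.0813; -0.0813 0.7303]  S=[0.9222 -0.0556; -0.0556 0.9005]  K=[0.7196 -0.1997; 0.1365 0.8375]  nu=[0.3857, 0.8377]  x^+=[0.6710, 0.5886]  P^+=[0.1632 0.0107; 0.0107 0.0943]
step 2: x^-=[0.6197, 0.4106]  P^-=[0.4285 -0.0180; -0.0180 0.1842]  S=[0.6595 -0.0624; -0.0624 0.3185]  K=[0.6245 -0.2032; 0.0916 0.6075]  nu=[-4.6700, -1.6867]  x^+=[-1.9540, -1.0418]  P^+=[0.1423 0.0061; 0.0061 0.0680]
step 3: x^-=[-1.8785, -0.6042]  P^-=[0.4075 -0.0162; -0.0162 0.1646]  S=[0.6383 -0.0608; -0.0608 0.2974]  K=[0.6134 -0.2032; 0.0868 0.5822]  nu=[4.7714, -3.6715]  x^+=[1.7945, -2.3276]  P^+=[0.1399 0.0056; 0.0056 0.0652]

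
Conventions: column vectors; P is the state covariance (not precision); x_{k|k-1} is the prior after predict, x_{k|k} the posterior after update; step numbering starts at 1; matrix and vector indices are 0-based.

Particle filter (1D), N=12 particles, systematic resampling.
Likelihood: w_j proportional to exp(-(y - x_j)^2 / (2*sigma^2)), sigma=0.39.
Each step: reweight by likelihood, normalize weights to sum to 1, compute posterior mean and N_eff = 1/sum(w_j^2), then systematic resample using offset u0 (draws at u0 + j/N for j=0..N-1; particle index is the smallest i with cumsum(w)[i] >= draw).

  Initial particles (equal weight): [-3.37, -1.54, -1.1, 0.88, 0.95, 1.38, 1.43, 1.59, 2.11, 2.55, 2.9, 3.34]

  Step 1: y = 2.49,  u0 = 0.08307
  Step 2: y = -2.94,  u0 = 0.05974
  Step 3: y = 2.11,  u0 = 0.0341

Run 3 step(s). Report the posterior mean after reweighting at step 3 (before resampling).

post_mean = 2.1100

step 1: w=[0.0000, 0.0000, 0.0000, 0.0001, 0.0002, 0.0073, 0.0104, 0.0292, 0.2601, 0.4132, 0.2406, 0.0389]  mean=2.5019  Neff=3.3461  idx=[8, 8, 8, 9, 9, 9, 9, 9, 10, 10, 10, 11]
step 2: w=[0.3333, 0.3333, 0.3333, 0.0000, 0.0000, 0.0000, 0.0000, 0.0000, 0.0000, 0.0000, 0.0000, 0.0000]  mean=2.1100  Neff=3.0000  idx=[0, 0, 0, 0, 1, 1, 1, 1, 2, 2, 2, 2]
step 3: w=[0.0833, 0.0833, 0.0833, 0.0833, 0.0833, 0.0833, 0.0833, 0.0833, 0.0833, 0.0833, 0.0833, 0.0833]  mean=2.1100  Neff=12.0000  idx=[0, 1, 2, 3, 4, 5, 6, 7, 8, 9, 10, 11]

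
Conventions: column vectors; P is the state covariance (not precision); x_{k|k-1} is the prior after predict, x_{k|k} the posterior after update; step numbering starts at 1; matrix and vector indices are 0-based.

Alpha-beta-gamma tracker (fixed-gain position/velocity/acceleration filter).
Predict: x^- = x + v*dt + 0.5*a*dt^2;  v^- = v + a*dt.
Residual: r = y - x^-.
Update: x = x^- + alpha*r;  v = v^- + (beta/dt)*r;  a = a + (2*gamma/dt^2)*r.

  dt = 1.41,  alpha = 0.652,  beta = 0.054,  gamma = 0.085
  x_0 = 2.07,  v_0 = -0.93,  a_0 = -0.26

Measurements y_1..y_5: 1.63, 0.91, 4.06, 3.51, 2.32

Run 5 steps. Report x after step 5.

step 1: x_pred=0.5002  r=1.1298  x^+=1.2368  v^+=-1.2533  a^+=-0.1634
step 2: x_pred=-0.6928  r=1.6028  x^+=0.3522  v^+=-1.4223  a^+=-0.0263
step 3: x_pred=-1.6795  r=5.7395  x^+=2.0627  v^+=-1.2397  a^+=0.4644
step 4: x_pred=0.7764  r=2.7336  x^+=2.5587  v^+=-0.4801  a^+=0.6982
step 5: x_pred=2.5757  r=-0.2557  x^+=2.4090  v^+=0.4945  a^+=0.6763

x_post = 2.4090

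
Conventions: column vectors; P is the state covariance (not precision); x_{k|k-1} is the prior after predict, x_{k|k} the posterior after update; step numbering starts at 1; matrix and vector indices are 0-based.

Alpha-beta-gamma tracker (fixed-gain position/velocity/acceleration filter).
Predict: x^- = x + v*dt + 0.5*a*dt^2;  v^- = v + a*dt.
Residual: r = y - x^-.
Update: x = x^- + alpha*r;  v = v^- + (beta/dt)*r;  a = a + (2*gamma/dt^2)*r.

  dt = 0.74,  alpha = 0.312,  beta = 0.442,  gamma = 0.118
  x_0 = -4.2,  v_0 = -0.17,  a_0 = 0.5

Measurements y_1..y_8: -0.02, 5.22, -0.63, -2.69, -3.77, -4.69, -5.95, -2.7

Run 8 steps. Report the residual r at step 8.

resid = 20.3278

step 1: x_pred=-4.1889  r=4.1689  x^+=-2.8882  v^+=2.6901  a^+=2.2967
step 2: x_pred=-0.2687  r=5.4887  x^+=1.4438  v^+=7.6680  a^+=4.6622
step 3: x_pred=8.3946  r=-9.0246  x^+=5.5789  v^+=5.7276  a^+=0.7728
step 4: x_pred=10.0290  r=-12.7190  x^+=6.0607  v^+=-1.2975  a^+=-4.7087
step 5: x_pred=3.8113  r=-7.5813  x^+=1.4459  v^+=-9.3102  a^+=-7.9760
step 6: x_pred=-7.6275  r=2.9375  x^+=-6.7110  v^+=-13.4579  a^+=-6.7101
step 7: x_pred=-18.5070  r=12.5570  x^+=-14.5892  v^+=-10.9231  a^+=-1.2983
step 8: x_pred=-23.0278  r=20.3278  x^+=-16.6855  v^+=0.2579  a^+=7.4624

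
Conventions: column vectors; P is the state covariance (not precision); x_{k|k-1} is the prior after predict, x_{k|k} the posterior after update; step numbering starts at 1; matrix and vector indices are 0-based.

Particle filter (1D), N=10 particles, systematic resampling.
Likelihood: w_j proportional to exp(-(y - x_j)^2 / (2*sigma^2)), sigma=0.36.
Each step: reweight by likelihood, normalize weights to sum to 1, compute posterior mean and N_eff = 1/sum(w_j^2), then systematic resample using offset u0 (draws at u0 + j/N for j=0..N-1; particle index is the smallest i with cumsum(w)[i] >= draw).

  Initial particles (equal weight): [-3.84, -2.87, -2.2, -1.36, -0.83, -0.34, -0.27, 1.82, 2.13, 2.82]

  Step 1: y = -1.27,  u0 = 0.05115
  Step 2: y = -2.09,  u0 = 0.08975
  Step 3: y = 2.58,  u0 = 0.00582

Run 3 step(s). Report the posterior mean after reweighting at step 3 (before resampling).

step 1: w=[0.0000, 0.0000, 0.0232, 0.6313, 0.3086, 0.0232, 0.0137, 0.0000, 0.0000, 0.0000]  mean=-1.1773  Neff=2.0201  idx=[3, 3, 3, 3, 3, 3, 3, 4, 4, 4]
step 2: w=[0.1418, 0.1418, 0.1418, 0.1418, 0.1418, 0.1418, 0.1418, 0.0024, 0.0024, 0.0024]  mean=-1.3561  Neff=7.1020  idx=[0, 1, 2, 2, 3, 4, 4, 5, 6, 6]
step 3: w=[0.1000, 0.1000, 0.1000, 0.1000, 0.1000, 0.1000, 0.1000, 0.1000, 0.1000, 0.1000]  mean=-1.3600  Neff=10.0000  idx=[0, 1, 2, 3, 4, 5, 6, 7, 8, 9]

post_mean = -1.3600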